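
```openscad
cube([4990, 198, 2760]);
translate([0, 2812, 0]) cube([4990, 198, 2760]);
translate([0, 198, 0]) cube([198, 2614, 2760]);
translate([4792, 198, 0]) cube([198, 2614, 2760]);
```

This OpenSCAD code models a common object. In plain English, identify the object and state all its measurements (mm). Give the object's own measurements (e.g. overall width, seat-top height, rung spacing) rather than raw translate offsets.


The wall frame of a small rectangular building: four walls, each 2760 mm tall and 198 mm thick, enclosing a footprint 4990 mm (x) by 3010 mm (y) outside-to-outside, with no floor or roof. The front and back walls (the −y and +y sides) span the full width; the two side walls fit between them.


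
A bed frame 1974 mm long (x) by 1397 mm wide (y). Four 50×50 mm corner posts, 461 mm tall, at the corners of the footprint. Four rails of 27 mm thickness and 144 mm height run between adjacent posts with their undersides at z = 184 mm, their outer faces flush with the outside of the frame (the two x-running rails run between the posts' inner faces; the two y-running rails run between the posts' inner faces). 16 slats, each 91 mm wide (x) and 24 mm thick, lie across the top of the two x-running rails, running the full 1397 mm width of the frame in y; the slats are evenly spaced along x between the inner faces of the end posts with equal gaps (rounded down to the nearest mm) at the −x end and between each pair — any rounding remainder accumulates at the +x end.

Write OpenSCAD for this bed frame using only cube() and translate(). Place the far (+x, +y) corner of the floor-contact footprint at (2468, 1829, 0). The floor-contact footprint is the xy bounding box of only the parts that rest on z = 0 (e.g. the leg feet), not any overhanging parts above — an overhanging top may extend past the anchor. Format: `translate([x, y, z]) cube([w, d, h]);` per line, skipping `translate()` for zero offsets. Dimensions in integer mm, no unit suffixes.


translate([494, 432, 0]) cube([50, 50, 461]);
translate([494, 1779, 0]) cube([50, 50, 461]);
translate([2418, 432, 0]) cube([50, 50, 461]);
translate([2418, 1779, 0]) cube([50, 50, 461]);
translate([544, 432, 184]) cube([1874, 27, 144]);
translate([544, 1802, 184]) cube([1874, 27, 144]);
translate([494, 482, 184]) cube([27, 1297, 144]);
translate([2441, 482, 184]) cube([27, 1297, 144]);
translate([568, 432, 328]) cube([91, 1397, 24]);
translate([683, 432, 328]) cube([91, 1397, 24]);
translate([798, 432, 328]) cube([91, 1397, 24]);
translate([913, 432, 328]) cube([91, 1397, 24]);
translate([1028, 432, 328]) cube([91, 1397, 24]);
translate([1143, 432, 328]) cube([91, 1397, 24]);
translate([1258, 432, 328]) cube([91, 1397, 24]);
translate([1373, 432, 328]) cube([91, 1397, 24]);
translate([1488, 432, 328]) cube([91, 1397, 24]);
translate([1603, 432, 328]) cube([91, 1397, 24]);
translate([1718, 432, 328]) cube([91, 1397, 24]);
translate([1833, 432, 328]) cube([91, 1397, 24]);
translate([1948, 432, 328]) cube([91, 1397, 24]);
translate([2063, 432, 328]) cube([91, 1397, 24]);
translate([2178, 432, 328]) cube([91, 1397, 24]);
translate([2293, 432, 328]) cube([91, 1397, 24]);


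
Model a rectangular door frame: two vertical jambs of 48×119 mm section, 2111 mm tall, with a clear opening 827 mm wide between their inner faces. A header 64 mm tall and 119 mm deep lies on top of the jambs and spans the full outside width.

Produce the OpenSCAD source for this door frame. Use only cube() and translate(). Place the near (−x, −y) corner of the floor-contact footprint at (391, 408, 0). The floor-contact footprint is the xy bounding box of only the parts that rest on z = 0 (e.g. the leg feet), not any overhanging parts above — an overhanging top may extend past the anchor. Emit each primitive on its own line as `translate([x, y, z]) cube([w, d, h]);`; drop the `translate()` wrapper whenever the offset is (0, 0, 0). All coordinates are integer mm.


translate([391, 408, 0]) cube([48, 119, 2111]);
translate([1266, 408, 0]) cube([48, 119, 2111]);
translate([391, 408, 2111]) cube([923, 119, 64]);


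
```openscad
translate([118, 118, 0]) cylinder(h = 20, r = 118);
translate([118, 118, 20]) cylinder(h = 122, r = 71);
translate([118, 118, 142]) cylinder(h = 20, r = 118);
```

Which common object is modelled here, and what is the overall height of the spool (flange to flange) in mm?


A spool. The overall height is 162 mm.

Three coaxial cylinders, large–small–large — a spool. Two 20 mm flanges and a 122 mm core give 20 + 122 + 20 = 162 mm.


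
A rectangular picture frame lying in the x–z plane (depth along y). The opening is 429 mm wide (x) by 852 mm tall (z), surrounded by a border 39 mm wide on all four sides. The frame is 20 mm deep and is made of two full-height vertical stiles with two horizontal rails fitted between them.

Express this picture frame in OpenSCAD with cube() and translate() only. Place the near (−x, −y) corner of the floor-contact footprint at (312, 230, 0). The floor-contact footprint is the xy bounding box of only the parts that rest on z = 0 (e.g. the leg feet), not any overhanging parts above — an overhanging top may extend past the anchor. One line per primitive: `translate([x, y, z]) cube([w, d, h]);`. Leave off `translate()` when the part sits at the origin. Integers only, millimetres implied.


translate([312, 230, 0]) cube([39, 20, 930]);
translate([780, 230, 0]) cube([39, 20, 930]);
translate([351, 230, 0]) cube([429, 20, 39]);
translate([351, 230, 891]) cube([429, 20, 39]);


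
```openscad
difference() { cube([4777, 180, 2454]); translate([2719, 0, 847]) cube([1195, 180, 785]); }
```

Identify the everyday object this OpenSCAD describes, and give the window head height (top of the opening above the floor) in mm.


A wall with a window opening. The window head height is 1632 mm.

A wall with a rectangular opening subtracted — a window. Sill at z = 847, opening 785 mm tall, so the head is at 847 + 785 = 1632 mm.


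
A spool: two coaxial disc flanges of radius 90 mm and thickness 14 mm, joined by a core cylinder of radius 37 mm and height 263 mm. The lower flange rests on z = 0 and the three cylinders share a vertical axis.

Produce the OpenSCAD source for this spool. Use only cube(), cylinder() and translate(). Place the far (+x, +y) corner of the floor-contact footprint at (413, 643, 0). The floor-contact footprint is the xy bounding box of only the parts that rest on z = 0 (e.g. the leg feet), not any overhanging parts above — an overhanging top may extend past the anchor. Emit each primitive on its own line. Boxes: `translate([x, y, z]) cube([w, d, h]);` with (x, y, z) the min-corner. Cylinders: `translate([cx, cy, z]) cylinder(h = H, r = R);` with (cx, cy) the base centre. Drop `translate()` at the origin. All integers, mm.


translate([323, 553, 0]) cylinder(h = 14, r = 90);
translate([323, 553, 14]) cylinder(h = 263, r = 37);
translate([323, 553, 277]) cylinder(h = 14, r = 90);


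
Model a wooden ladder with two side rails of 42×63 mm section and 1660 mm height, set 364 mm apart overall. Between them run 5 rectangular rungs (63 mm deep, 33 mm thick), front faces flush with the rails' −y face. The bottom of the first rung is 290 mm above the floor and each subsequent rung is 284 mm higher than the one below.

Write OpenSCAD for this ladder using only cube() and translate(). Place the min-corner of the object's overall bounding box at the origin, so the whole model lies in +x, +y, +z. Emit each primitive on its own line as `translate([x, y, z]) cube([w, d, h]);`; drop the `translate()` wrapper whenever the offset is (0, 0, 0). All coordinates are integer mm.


cube([42, 63, 1660]);
translate([322, 0, 0]) cube([42, 63, 1660]);
translate([42, 0, 290]) cube([280, 63, 33]);
translate([42, 0, 574]) cube([280, 63, 33]);
translate([42, 0, 858]) cube([280, 63, 33]);
translate([42, 0, 1142]) cube([280, 63, 33]);
translate([42, 0, 1426]) cube([280, 63, 33]);


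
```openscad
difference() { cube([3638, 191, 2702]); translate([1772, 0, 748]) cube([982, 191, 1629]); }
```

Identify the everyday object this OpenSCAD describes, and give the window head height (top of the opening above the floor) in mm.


A wall with a window opening. The window head height is 2377 mm.

A wall with a rectangular opening subtracted — a window. Sill at z = 748, opening 1629 mm tall, so the head is at 748 + 1629 = 2377 mm.


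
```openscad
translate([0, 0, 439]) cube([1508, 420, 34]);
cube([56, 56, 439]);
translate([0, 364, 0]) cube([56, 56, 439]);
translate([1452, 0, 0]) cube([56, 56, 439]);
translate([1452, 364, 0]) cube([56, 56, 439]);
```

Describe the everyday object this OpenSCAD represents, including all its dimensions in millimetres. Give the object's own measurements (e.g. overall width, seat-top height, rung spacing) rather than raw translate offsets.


A bench: a 1508×420 mm seat slab, 34 mm thick, top at z = 473 mm, on four 56×56 mm square legs flush with the seat corners and standing on z = 0.


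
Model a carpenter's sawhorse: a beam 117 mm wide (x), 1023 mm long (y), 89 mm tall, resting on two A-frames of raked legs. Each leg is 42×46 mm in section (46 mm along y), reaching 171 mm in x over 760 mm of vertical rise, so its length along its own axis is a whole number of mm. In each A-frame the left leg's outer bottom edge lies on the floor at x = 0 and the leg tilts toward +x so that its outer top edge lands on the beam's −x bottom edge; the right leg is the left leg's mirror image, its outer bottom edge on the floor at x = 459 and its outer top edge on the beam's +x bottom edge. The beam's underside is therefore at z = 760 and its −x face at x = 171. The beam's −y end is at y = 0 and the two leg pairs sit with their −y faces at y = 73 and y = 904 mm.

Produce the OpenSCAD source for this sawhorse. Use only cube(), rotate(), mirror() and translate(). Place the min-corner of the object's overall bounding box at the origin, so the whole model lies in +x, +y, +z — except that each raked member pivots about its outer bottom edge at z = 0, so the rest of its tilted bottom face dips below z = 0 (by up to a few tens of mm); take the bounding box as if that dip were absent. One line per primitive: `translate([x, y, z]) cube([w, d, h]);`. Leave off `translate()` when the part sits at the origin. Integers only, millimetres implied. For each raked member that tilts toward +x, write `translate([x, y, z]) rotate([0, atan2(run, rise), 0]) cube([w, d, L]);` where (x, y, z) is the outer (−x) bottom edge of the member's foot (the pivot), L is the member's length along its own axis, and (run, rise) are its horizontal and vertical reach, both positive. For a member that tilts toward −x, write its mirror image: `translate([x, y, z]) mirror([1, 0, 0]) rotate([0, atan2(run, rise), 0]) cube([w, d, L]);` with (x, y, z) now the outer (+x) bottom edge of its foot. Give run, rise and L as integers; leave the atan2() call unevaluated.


translate([171, 0, 760]) cube([117, 1023, 89]);
translate([0, 73, 0]) rotate([0, atan2(171, 760), 0]) cube([42, 46, 779]);
translate([459, 73, 0]) mirror([1, 0, 0]) rotate([0, atan2(171, 760), 0]) cube([42, 46, 779]);
translate([0, 904, 0]) rotate([0, atan2(171, 760), 0]) cube([42, 46, 779]);
translate([459, 904, 0]) mirror([1, 0, 0]) rotate([0, atan2(171, 760), 0]) cube([42, 46, 779]);


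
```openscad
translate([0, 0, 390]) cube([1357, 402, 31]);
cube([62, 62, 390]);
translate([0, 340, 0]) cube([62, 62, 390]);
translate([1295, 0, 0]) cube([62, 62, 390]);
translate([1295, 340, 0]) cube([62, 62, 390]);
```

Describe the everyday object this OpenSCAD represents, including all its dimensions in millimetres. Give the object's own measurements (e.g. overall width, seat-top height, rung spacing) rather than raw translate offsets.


A long wooden bench with a 1357 mm (x) × 402 mm (y) seat, 31 mm thick, its top surface 421 mm above the floor. Four 62 mm square legs at the seat corners, flush with the edges, run from z = 0 to the seat underside.


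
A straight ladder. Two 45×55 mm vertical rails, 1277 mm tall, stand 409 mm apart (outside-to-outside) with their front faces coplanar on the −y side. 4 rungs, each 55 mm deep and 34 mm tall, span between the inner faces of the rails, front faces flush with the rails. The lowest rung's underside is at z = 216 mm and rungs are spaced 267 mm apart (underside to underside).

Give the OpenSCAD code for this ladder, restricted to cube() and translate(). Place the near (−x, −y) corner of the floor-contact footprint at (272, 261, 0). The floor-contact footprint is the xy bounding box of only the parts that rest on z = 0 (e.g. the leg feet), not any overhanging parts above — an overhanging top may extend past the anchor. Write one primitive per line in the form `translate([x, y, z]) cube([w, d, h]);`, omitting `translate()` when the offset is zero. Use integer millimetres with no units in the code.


// rung span = 409 - 2*45 = 319
// rung[k] z = 216 + k*267
translate([272, 261, 0]) cube([45, 55, 1277]);
translate([636, 261, 0]) cube([45, 55, 1277]);
translate([317, 261, 216]) cube([319, 55, 34]);
translate([317, 261, 483]) cube([319, 55, 34]);
translate([317, 261, 750]) cube([319, 55, 34]);
translate([317, 261, 1017]) cube([319, 55, 34]);


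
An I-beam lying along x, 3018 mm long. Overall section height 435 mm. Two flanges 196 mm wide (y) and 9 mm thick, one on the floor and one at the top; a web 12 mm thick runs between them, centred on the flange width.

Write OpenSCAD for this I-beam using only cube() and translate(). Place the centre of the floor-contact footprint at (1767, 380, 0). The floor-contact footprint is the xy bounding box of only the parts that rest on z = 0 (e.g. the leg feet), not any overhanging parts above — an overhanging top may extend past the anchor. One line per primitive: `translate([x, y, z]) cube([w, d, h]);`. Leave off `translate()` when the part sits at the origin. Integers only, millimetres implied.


translate([258, 282, 0]) cube([3018, 196, 9]);
translate([258, 374, 9]) cube([3018, 12, 417]);
translate([258, 282, 426]) cube([3018, 196, 9]);


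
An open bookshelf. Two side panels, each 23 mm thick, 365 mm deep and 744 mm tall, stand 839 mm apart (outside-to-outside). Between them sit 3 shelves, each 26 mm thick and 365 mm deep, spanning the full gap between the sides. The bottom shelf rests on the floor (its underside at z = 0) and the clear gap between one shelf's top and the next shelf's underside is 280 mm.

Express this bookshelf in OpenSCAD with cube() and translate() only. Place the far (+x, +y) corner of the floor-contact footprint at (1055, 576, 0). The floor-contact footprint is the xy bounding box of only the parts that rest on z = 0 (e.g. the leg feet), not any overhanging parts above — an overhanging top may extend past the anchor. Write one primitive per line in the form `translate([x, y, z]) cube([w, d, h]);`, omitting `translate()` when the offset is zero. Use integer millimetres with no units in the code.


translate([216, 211, 0]) cube([23, 365, 744]);
translate([1032, 211, 0]) cube([23, 365, 744]);
translate([239, 211, 0]) cube([793, 365, 26]);
translate([239, 211, 306]) cube([793, 365, 26]);
translate([239, 211, 612]) cube([793, 365, 26]);


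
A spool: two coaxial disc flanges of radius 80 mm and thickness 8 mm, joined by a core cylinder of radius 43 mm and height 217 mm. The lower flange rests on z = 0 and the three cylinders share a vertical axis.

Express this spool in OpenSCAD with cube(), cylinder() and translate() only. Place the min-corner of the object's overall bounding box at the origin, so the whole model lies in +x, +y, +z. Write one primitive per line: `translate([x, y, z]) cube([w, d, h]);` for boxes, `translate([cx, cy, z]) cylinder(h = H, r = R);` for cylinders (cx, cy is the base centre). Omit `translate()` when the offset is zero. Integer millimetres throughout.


translate([80, 80, 0]) cylinder(h = 8, r = 80);
translate([80, 80, 8]) cylinder(h = 217, r = 43);
translate([80, 80, 225]) cylinder(h = 8, r = 80);


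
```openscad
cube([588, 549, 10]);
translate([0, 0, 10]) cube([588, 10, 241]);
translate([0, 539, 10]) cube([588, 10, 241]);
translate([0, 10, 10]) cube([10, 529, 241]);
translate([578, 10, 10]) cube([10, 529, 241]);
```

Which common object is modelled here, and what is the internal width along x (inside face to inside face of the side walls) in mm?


An open box. The internal width is 568 mm.

A 588×549 base slab with four walls standing on it — an open box. The base is 588 mm wide and the walls are 10 mm thick, so the internal width is 588 − 2 × 10 = 568 mm.


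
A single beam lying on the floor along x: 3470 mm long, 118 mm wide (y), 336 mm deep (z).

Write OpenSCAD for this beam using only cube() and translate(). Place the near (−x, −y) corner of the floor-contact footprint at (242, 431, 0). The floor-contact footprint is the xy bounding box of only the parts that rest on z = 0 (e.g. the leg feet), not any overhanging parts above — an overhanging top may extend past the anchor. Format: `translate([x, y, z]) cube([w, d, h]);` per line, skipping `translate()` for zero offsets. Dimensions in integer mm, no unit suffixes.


translate([242, 431, 0]) cube([3470, 118, 336]);


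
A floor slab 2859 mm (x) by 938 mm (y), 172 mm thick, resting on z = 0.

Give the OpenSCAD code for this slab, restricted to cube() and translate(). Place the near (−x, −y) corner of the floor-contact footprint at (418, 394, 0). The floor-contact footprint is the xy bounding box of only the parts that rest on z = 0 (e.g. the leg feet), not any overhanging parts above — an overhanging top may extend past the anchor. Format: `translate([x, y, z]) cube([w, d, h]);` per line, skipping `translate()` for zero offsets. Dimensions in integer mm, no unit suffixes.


translate([418, 394, 0]) cube([2859, 938, 172]);


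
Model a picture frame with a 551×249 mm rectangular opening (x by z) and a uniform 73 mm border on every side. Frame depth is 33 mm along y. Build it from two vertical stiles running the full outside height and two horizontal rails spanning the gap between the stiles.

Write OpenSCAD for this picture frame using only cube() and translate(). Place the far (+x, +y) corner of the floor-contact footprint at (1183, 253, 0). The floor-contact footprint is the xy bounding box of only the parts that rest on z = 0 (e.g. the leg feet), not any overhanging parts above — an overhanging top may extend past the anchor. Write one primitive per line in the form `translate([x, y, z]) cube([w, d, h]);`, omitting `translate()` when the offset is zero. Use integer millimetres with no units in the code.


translate([486, 220, 0]) cube([73, 33, 395]);
translate([1110, 220, 0]) cube([73, 33, 395]);
translate([559, 220, 0]) cube([551, 33, 73]);
translate([559, 220, 322]) cube([551, 33, 73]);


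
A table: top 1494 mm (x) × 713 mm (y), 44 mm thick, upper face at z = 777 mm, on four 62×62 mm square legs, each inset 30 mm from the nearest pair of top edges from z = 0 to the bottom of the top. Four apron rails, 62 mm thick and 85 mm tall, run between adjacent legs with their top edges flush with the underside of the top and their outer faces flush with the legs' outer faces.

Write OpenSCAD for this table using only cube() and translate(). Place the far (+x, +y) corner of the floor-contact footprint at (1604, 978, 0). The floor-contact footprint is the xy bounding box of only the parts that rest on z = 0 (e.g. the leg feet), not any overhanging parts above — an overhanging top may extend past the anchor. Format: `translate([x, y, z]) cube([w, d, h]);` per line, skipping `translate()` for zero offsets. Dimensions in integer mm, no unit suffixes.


translate([140, 295, 733]) cube([1494, 713, 44]);
translate([170, 325, 0]) cube([62, 62, 733]);
translate([1542, 325, 0]) cube([62, 62, 733]);
translate([170, 916, 0]) cube([62, 62, 733]);
translate([1542, 916, 0]) cube([62, 62, 733]);
translate([232, 325, 648]) cube([1310, 62, 85]);
translate([232, 916, 648]) cube([1310, 62, 85]);
translate([170, 387, 648]) cube([62, 529, 85]);
translate([1542, 387, 648]) cube([62, 529, 85]);


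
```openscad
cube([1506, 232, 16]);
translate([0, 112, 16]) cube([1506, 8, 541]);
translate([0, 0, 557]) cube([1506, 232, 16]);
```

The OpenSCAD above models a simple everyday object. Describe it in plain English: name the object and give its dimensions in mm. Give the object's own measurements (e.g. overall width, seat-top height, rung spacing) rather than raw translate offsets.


An I-beam lying along x, 1506 mm long. Overall section height 573 mm. Two flanges 232 mm wide (y) and 16 mm thick, one on the floor and one at the top; a web 8 mm thick runs between them, centred on the flange width.


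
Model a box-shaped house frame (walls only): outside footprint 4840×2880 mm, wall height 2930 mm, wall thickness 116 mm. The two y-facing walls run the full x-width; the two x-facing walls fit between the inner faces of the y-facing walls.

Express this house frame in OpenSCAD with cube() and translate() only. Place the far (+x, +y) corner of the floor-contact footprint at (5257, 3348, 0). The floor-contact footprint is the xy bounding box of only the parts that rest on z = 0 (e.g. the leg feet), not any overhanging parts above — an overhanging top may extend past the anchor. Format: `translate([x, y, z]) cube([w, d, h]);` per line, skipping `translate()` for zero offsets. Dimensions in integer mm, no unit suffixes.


translate([417, 468, 0]) cube([4840, 116, 2930]);
translate([417, 3232, 0]) cube([4840, 116, 2930]);
translate([417, 584, 0]) cube([116, 2648, 2930]);
translate([5141, 584, 0]) cube([116, 2648, 2930]);


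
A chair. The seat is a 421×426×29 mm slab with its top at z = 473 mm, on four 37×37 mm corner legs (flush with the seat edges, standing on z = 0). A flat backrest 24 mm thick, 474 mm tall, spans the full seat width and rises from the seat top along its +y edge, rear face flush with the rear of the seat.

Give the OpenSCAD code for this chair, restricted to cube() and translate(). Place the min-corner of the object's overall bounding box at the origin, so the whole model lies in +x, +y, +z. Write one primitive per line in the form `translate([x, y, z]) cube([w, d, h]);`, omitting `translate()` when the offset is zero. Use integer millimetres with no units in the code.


// leg_h = 473 - 29 = 444
translate([0, 0, 444]) cube([421, 426, 29]);
cube([37, 37, 444]);
translate([384, 0, 0]) cube([37, 37, 444]);
translate([0, 389, 0]) cube([37, 37, 444]);
translate([384, 389, 0]) cube([37, 37, 444]);
translate([0, 402, 473]) cube([421, 24, 474]);


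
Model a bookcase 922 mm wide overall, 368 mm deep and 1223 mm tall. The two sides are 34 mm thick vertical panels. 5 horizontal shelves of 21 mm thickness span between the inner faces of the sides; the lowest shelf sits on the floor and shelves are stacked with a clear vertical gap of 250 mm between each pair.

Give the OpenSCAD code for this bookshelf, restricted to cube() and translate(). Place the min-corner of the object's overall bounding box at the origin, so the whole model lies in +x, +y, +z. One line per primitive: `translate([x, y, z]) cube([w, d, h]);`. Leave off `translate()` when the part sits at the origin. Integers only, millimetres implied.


cube([34, 368, 1223]);
translate([888, 0, 0]) cube([34, 368, 1223]);
translate([34, 0, 0]) cube([854, 368, 21]);
translate([34, 0, 271]) cube([854, 368, 21]);
translate([34, 0, 542]) cube([854, 368, 21]);
translate([34, 0, 813]) cube([854, 368, 21]);
translate([34, 0, 1084]) cube([854, 368, 21]);


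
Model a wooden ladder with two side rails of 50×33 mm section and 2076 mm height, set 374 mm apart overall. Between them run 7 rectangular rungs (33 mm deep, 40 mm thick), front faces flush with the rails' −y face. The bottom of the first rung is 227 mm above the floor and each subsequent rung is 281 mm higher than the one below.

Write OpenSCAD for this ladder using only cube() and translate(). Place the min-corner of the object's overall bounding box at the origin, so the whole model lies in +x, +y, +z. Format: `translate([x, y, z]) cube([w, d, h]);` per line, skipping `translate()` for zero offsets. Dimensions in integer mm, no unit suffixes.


cube([50, 33, 2076]);
translate([324, 0, 0]) cube([50, 33, 2076]);
translate([50, 0, 227]) cube([274, 33, 40]);
translate([50, 0, 508]) cube([274, 33, 40]);
translate([50, 0, 789]) cube([274, 33, 40]);
translate([50, 0, 1070]) cube([274, 33, 40]);
translate([50, 0, 1351]) cube([274, 33, 40]);
translate([50, 0, 1632]) cube([274, 33, 40]);
translate([50, 0, 1913]) cube([274, 33, 40]);


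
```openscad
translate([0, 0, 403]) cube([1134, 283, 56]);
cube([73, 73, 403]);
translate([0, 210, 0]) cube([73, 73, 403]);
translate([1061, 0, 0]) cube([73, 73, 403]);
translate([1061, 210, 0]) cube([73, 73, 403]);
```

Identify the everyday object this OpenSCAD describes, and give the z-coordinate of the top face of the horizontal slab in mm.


A bench. The seat-top height is 459 mm.

A long slab on four corner posts — a bench. The slab sits at z = 403 with thickness 56, so the top is 403 + 56 = 459 mm.


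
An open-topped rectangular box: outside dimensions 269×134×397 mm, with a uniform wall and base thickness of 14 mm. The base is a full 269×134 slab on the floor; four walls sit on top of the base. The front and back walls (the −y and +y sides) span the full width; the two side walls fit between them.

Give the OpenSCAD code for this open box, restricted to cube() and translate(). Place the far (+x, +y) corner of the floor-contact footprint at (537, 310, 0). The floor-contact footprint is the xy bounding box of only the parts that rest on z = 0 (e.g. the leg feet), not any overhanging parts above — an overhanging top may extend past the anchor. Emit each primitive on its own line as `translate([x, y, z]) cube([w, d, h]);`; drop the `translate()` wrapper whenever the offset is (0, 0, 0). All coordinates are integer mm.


translate([268, 176, 0]) cube([269, 134, 14]);
translate([268, 176, 14]) cube([269, 14, 383]);
translate([268, 296, 14]) cube([269, 14, 383]);
translate([268, 190, 14]) cube([14, 106, 383]);
translate([523, 190, 14]) cube([14, 106, 383]);


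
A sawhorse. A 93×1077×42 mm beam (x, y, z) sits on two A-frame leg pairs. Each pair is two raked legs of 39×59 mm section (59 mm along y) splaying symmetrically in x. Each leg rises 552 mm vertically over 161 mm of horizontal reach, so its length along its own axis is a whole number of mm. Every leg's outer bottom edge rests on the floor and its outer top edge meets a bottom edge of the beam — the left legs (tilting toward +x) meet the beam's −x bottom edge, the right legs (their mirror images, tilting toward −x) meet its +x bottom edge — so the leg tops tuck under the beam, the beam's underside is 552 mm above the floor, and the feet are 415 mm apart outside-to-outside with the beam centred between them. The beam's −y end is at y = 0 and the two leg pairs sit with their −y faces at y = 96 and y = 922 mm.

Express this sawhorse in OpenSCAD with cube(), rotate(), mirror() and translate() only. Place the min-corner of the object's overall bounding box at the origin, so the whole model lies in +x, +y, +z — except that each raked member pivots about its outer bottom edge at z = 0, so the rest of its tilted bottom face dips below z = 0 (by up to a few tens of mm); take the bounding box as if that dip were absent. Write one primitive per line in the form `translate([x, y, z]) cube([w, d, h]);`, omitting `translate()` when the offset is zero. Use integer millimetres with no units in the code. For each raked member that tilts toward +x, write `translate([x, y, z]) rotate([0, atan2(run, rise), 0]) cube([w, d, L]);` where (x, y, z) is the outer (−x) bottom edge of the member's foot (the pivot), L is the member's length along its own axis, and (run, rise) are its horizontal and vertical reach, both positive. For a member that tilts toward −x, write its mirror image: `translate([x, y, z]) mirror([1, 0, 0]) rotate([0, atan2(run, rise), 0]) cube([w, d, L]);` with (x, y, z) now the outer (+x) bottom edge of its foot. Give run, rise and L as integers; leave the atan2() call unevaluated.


translate([161, 0, 552]) cube([93, 1077, 42]);
translate([0, 96, 0]) rotate([0, atan2(161, 552), 0]) cube([39, 59, 575]);
translate([415, 96, 0]) mirror([1, 0, 0]) rotate([0, atan2(161, 552), 0]) cube([39, 59, 575]);
translate([0, 922, 0]) rotate([0, atan2(161, 552), 0]) cube([39, 59, 575]);
translate([415, 922, 0]) mirror([1, 0, 0]) rotate([0, atan2(161, 552), 0]) cube([39, 59, 575]);


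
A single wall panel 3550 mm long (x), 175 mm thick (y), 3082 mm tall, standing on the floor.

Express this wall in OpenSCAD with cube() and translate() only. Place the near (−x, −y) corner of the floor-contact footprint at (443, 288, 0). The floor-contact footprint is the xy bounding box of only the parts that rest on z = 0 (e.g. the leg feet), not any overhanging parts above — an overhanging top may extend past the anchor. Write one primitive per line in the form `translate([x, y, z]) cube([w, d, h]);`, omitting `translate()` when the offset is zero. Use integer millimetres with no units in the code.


translate([443, 288, 0]) cube([3550, 175, 3082]);


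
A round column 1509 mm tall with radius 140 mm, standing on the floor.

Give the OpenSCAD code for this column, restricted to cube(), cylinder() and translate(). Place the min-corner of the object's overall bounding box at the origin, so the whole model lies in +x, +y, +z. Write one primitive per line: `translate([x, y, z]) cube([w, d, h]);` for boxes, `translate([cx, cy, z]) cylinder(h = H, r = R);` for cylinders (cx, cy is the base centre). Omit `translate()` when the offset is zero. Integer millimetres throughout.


translate([140, 140, 0]) cylinder(h = 1509, r = 140);


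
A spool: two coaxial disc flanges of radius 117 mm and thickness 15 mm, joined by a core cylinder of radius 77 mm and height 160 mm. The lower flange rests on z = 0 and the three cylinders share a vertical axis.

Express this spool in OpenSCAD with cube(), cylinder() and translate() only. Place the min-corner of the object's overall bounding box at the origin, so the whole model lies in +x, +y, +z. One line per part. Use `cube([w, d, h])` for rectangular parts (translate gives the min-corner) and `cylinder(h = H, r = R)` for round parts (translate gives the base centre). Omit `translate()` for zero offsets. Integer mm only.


translate([117, 117, 0]) cylinder(h = 15, r = 117);
translate([117, 117, 15]) cylinder(h = 160, r = 77);
translate([117, 117, 175]) cylinder(h = 15, r = 117);


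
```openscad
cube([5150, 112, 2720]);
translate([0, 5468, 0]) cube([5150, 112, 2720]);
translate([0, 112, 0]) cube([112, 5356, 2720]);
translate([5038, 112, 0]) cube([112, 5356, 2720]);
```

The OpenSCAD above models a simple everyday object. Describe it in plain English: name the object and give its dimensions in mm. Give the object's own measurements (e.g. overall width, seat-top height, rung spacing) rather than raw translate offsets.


The wall frame of a small rectangular building: four walls, each 2720 mm tall and 112 mm thick, enclosing a footprint 5150 mm (x) by 5580 mm (y) outside-to-outside, with no floor or roof. The front and back walls (the −y and +y sides) span the full width; the two side walls fit between them.


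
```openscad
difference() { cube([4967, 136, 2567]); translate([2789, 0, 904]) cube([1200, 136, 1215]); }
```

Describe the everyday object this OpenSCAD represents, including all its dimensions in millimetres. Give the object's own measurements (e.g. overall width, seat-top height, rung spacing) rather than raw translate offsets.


A wall 4967 mm long (x), 136 mm thick (y), 2567 mm tall, with a rectangular window opening cut through it. The opening is 1200 mm wide and 1215 mm tall; its sill is at z = 904 mm and its near (−x) edge is 2789 mm from the wall's −x end. The opening passes through the full wall thickness.


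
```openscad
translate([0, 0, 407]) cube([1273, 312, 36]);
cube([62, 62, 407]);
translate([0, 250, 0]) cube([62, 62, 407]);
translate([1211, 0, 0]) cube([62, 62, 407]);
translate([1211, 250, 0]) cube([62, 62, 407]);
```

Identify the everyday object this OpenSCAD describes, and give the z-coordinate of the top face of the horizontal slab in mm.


A bench. The seat-top height is 443 mm.

A long slab on four corner posts — a bench. The slab sits at z = 407 with thickness 36, so the top is 407 + 36 = 443 mm.


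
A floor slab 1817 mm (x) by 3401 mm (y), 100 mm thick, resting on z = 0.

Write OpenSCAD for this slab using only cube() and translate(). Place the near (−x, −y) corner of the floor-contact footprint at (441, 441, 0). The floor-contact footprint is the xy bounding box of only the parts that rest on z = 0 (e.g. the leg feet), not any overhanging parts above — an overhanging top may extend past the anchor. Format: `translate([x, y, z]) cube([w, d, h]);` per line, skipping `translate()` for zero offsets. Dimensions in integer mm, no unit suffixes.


translate([441, 441, 0]) cube([1817, 3401, 100]);


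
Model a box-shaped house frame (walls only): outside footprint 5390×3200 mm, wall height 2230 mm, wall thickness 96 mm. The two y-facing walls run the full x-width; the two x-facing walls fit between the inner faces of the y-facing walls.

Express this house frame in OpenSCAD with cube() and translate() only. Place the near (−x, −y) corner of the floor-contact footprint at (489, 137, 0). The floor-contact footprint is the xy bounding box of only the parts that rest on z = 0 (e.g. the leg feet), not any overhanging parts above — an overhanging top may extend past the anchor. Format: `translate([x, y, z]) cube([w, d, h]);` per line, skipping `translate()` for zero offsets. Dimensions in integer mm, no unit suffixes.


translate([489, 137, 0]) cube([5390, 96, 2230]);
translate([489, 3241, 0]) cube([5390, 96, 2230]);
translate([489, 233, 0]) cube([96, 3008, 2230]);
translate([5783, 233, 0]) cube([96, 3008, 2230]);


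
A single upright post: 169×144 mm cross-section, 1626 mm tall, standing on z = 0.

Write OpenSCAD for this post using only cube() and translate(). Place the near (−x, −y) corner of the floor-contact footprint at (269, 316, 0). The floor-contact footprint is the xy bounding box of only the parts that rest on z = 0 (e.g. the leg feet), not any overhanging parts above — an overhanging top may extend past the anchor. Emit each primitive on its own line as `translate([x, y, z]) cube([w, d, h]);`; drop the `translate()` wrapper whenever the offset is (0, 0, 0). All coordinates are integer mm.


translate([269, 316, 0]) cube([169, 144, 1626]);


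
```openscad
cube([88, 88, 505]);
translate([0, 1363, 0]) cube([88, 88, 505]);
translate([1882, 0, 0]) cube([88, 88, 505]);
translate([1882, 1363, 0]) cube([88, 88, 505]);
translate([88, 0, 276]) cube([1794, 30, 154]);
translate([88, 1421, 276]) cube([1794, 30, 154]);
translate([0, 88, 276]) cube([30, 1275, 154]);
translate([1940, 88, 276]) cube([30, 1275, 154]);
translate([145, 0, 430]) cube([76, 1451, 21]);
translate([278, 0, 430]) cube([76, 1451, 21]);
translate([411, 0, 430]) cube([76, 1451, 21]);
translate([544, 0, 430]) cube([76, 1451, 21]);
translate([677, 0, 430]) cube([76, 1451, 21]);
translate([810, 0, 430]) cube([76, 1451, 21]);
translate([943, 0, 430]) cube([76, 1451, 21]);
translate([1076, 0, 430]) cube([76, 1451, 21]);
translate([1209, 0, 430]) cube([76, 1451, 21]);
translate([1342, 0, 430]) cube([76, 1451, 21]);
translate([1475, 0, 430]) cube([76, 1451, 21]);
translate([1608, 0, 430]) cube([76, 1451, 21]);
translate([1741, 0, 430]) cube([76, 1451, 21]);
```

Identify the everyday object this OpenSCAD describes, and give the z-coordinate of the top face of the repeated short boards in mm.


A bed frame. The slat-top height is 451 mm.

Four posts, four rails, and a row of slats — a bed frame. Slats sit on the rails at z = 276 + 154 = 430; with slat thickness 21, the top is 451 mm.


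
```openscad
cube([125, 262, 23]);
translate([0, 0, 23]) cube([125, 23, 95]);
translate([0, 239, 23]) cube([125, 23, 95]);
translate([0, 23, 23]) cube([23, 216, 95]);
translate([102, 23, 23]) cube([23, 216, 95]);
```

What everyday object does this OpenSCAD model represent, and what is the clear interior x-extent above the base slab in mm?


An open box. The internal width is 79 mm.

A 125×262 base slab with four walls standing on it — an open box. The base is 125 mm wide and the walls are 23 mm thick, so the internal width is 125 − 2 × 23 = 79 mm.


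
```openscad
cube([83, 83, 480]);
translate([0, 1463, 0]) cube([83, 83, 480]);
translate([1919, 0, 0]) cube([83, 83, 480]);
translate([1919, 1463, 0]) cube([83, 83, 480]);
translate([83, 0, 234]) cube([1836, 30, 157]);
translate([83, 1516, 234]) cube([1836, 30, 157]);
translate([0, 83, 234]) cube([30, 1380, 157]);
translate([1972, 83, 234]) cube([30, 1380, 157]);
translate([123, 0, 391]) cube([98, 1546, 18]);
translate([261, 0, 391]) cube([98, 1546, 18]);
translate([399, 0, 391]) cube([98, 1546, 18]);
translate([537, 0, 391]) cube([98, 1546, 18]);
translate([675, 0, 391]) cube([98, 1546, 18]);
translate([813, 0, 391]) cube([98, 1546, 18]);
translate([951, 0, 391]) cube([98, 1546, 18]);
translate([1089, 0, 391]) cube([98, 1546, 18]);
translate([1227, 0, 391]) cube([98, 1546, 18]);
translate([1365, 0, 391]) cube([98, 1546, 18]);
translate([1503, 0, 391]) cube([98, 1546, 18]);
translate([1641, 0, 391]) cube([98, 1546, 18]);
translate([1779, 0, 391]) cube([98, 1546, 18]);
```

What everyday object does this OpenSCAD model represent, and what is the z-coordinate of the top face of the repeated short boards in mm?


A bed frame. The slat-top height is 409 mm.

Four posts, four rails, and a row of slats — a bed frame. Slats sit on the rails at z = 234 + 157 = 391; with slat thickness 18, the top is 409 mm.


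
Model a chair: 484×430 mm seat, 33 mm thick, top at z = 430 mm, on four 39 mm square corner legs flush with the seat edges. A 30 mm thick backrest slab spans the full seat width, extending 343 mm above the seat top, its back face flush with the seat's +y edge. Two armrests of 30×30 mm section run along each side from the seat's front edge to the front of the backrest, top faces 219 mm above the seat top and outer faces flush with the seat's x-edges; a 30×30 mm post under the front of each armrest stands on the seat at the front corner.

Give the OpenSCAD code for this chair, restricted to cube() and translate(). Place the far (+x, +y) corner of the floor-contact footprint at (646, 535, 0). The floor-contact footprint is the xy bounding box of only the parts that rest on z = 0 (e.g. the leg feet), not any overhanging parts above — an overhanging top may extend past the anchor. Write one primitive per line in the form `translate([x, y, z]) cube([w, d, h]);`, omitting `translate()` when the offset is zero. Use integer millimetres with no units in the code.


translate([162, 105, 397]) cube([484, 430, 33]);
translate([162, 105, 0]) cube([39, 39, 397]);
translate([607, 105, 0]) cube([39, 39, 397]);
translate([162, 496, 0]) cube([39, 39, 397]);
translate([607, 496, 0]) cube([39, 39, 397]);
translate([162, 505, 430]) cube([484, 30, 343]);
translate([162, 105, 619]) cube([30, 400, 30]);
translate([616, 105, 619]) cube([30, 400, 30]);
translate([162, 105, 430]) cube([30, 30, 189]);
translate([616, 105, 430]) cube([30, 30, 189]);


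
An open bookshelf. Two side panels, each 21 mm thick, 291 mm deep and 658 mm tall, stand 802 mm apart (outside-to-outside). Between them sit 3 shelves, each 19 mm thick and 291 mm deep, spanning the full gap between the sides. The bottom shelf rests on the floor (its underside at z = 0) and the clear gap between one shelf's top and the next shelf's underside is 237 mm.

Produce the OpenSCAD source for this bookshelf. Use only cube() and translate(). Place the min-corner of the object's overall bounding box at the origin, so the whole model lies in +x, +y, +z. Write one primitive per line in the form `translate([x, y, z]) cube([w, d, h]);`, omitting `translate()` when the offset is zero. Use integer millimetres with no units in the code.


cube([21, 291, 658]);
translate([781, 0, 0]) cube([21, 291, 658]);
translate([21, 0, 0]) cube([760, 291, 19]);
translate([21, 0, 256]) cube([760, 291, 19]);
translate([21, 0, 512]) cube([760, 291, 19]);
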